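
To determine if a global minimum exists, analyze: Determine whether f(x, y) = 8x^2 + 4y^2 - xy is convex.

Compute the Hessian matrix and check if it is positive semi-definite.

f(x,y) = 8x^2 + 4y^2 - xy
Hessian H = [[16, -1], [-1, 8]]
trace(H) = 24, det(H) = 127
Eigenvalues: (24 +/- sqrt(68)) / 2 = 16.12, 7.877
Since both eigenvalues > 0, f is convex.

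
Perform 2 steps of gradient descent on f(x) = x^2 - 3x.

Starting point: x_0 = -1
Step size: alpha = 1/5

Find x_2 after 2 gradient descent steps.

f(x) = x^2 - 3x, f'(x) = 2x + (-3)
Step 1: f'(-1) = -5, x_1 = -1 - 1/5 * -5 = 0
Step 2: f'(0) = -3, x_2 = 0 - 1/5 * -3 = 3/5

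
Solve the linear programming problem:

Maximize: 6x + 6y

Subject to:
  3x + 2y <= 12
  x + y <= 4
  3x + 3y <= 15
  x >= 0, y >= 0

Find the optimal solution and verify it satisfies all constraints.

Feasible vertices: (0, 0), (0, 4), (4, 0)
Objective 6x + 6y at each vertex:
  (0, 0): 0
  (0, 4): 24
  (4, 0): 24
Maximum is 24 at (0, 4).
Verify constraints at (x, y) = (0, 4):
  3*0 + 2*4 = 8 <= 12
  1*0 + 1*4 = 4 <= 4 (active)
  3*0 + 3*4 = 12 <= 15
  x = 0 >= 0, y = 4 >= 0. All constraints satisfied.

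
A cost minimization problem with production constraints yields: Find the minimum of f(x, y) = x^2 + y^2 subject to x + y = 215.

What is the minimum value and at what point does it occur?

Substitute y = 215 - x into f(x,y) = x^2 + y^2:
g(x) = x^2 + (215 - x)^2 = 2x^2 - 430x + 46225
g'(x) = 4x - 430 = 0  =>  x = 215/2
y = 215 - 215/2 = 215/2
Minimum value = (215/2)^2 + (215/2)^2 = 46225/2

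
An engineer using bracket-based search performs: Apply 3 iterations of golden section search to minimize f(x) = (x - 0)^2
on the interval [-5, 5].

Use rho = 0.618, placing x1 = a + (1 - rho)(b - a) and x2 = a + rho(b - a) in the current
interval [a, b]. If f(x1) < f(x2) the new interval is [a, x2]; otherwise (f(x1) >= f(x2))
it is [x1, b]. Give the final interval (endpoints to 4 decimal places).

Golden section search for min of f(x) = (x - 0)^2 on [-5, 5].
Each step: x1 = a + (1 - rho)(b - a), x2 = a + rho(b - a); if f(x1) < f(x2) keep [a, x2], otherwise keep [x1, b].
Step 1: [-5.0000, 5.0000], x1=-1.1800 (f=1.3924), x2=1.1800 (f=1.3924); f(x1) = f(x2) (tie, not '<') => keep [-1.1800, 5.0000]
Step 2: [-1.1800, 5.0000], x1=1.1808 (f=1.3942), x2=2.6392 (f=6.9656); f(x1) < f(x2) => keep [-1.1800, 2.6392]
Step 3: [-1.1800, 2.6392], x1=0.2789 (f=0.0778), x2=1.1803 (f=1.3931); f(x1) < f(x2) => keep [-1.1800, 1.1803]
Final interval: [-1.1800, 1.1803]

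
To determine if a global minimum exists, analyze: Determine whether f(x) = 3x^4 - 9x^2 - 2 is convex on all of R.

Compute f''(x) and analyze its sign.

f(x) = 3x^4 - 9x^2 - 2
f'(x) = 12x^3 + -18x
f''(x) = 36x^2 + -18
f''(0) = -18 < 0, so not convex near x = 0
Therefore, f is not globally convex on R.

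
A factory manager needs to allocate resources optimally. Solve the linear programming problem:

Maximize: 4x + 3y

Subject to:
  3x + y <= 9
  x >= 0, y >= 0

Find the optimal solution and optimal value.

The feasible region has vertices at [(0, 0), (3, 0), (0, 9)].
Checking objective 4x + 3y at each vertex:
  (0, 0): 4*0 + 3*0 = 0
  (3, 0): 4*3 + 3*0 = 12
  (0, 9): 4*0 + 3*9 = 27
Maximum is 27 at (0, 9).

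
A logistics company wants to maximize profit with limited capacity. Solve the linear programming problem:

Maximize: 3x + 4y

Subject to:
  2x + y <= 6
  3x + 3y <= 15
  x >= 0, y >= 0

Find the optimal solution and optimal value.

Feasible vertices: (0, 0), (0, 5), (1, 4), (3, 0)
Objective 3x + 4y at each:
  (0, 0): 0
  (0, 5): 20
  (1, 4): 19
  (3, 0): 9
Maximum is 20 at (0, 5).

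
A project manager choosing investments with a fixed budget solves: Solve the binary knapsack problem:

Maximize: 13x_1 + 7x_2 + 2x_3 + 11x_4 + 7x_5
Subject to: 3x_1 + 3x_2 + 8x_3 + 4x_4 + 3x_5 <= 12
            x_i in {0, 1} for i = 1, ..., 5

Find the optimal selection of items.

Items: item 1 (v=13, w=3), item 2 (v=7, w=3), item 3 (v=2, w=8), item 4 (v=11, w=4), item 5 (v=7, w=3)
Capacity: 12
Checking all 32 subsets (w = total weight, v = total value):
  {}: w = 0, v = 0
  {1}: w = 3, v = 13
  {2}: w = 3, v = 7
  {3}: w = 8, v = 2
  {4}: w = 4, v = 11
  {5}: w = 3, v = 7
  {1, 2}: w = 6, v = 20
  {1, 3}: w = 11, v = 15
  {1, 4}: w = 7, v = 24
  {1, 5}: w = 6, v = 20
  {2, 3}: w = 11, v = 9
  {2, 4}: w = 7, v = 18
  {2, 5}: w = 6, v = 14
  {3, 4}: w = 12, v = 13
  {3, 5}: w = 11, v = 9
  {4, 5}: w = 7, v = 18
  {1, 2, 3}: w = 14 > 12, infeasible
  {1, 2, 4}: w = 10, v = 31
  {1, 2, 5}: w = 9, v = 27
  {1, 3, 4}: w = 15 > 12, infeasible
  {1, 3, 5}: w = 14 > 12, infeasible
  {1, 4, 5}: w = 10, v = 31
  {2, 3, 4}: w = 15 > 12, infeasible
  {2, 3, 5}: w = 14 > 12, infeasible
  {2, 4, 5}: w = 10, v = 25
  {3, 4, 5}: w = 15 > 12, infeasible
  {1, 2, 3, 4}: w = 18 > 12, infeasible
  {1, 2, 3, 5}: w = 17 > 12, infeasible
  {1, 2, 4, 5}: w = 13 > 12, infeasible
  {1, 3, 4, 5}: w = 18 > 12, infeasible
  {2, 3, 4, 5}: w = 18 > 12, infeasible
  {1, 2, 3, 4, 5}: w = 21 > 12, infeasible
Best feasible subset: items [1, 2, 4]
(The same value 31 is also attained by {1, 4, 5}.)
Total weight: 10 <= 12, total value: 31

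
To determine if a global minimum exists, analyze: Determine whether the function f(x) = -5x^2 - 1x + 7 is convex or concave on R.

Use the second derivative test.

f(x) = -5x^2 - 1x + 7
f'(x) = -10x - 1
f''(x) = -10
Since f''(x) = -10 < 0 for all x, f is concave on R.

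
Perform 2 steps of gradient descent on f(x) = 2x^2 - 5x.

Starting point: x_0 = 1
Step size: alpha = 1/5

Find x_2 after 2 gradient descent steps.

f(x) = 2x^2 - 5x, f'(x) = 4x + (-5)
Step 1: f'(1) = -1, x_1 = 1 - 1/5 * -1 = 6/5
Step 2: f'(6/5) = -1/5, x_2 = 6/5 - 1/5 * -1/5 = 31/25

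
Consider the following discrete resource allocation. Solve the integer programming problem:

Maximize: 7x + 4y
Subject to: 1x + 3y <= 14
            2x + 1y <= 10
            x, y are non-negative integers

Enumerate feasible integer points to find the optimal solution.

Constraint 1: 1x + 3y <= 14
Constraint 2: 2x + 1y <= 10
Feasible x range (need y >= 0): 0 <= x <= min(14/1, 10/2) => x in {0, ..., 5}.
Enumerate feasible integer points row by row (the coefficient of y is 4 > 0, so for each x the largest feasible y gives the best value):
  x = 0: y <= min((14 - 1*0)/3, (10 - 2*0)/1) => y in {0, ..., 4}; best 7*0 + 4*4 = 16
  x = 1: y <= min((14 - 1*1)/3, (10 - 2*1)/1) => y in {0, ..., 4}; best 7*1 + 4*4 = 23
  x = 2: y <= min((14 - 1*2)/3, (10 - 2*2)/1) => y in {0, ..., 4}; best 7*2 + 4*4 = 30
  x = 3: y <= min((14 - 1*3)/3, (10 - 2*3)/1) => y in {0, ..., 3}; best 7*3 + 4*3 = 33
  x = 4: y <= min((14 - 1*4)/3, (10 - 2*4)/1) => y in {0, ..., 2}; best 7*4 + 4*2 = 36
  x = 5: y <= min((14 - 1*5)/3, (10 - 2*5)/1) => y in {0}; best 7*5 + 4*0 = 35
The maximum 7x + 4y = 36 is achieved at x = 4, y = 2.
Check: 1*4 + 3*2 = 10 <= 14 and 2*4 + 1*2 = 10 <= 10.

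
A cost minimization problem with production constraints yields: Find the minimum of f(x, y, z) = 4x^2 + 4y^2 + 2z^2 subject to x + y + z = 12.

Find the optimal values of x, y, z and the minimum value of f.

Using Lagrange multipliers on f = 4x^2 + 4y^2 + 2z^2 with constraint x + y + z = 12:
Conditions: 2*4*x = lambda, 2*4*y = lambda, 2*2*z = lambda
So x = lambda/8, y = lambda/8, z = lambda/4
Substituting into constraint: lambda * (1/2) = 12
lambda = 24
x = 3, y = 3, z = 6
Minimum value = 144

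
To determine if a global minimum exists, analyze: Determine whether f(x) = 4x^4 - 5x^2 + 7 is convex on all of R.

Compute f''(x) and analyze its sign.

f(x) = 4x^4 - 5x^2 + 7
f'(x) = 16x^3 + -10x
f''(x) = 48x^2 + -10
f''(0) = -10 < 0, so not convex near x = 0
Therefore, f is not globally convex on R.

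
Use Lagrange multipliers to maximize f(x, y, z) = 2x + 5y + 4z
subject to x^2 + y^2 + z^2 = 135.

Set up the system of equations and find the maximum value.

Lagrange conditions: 2 = 2*lambda*x, 5 = 2*lambda*y, 4 = 2*lambda*z
So x:2 = y:5 = z:4, i.e. x = 2t, y = 5t, z = 4t
Constraint: t^2*(2^2 + 5^2 + 4^2) = 135
  t^2 * 45 = 135  =>  t = sqrt(3)
Maximum = 2*2t + 5*5t + 4*4t = 45*sqrt(3) = sqrt(6075)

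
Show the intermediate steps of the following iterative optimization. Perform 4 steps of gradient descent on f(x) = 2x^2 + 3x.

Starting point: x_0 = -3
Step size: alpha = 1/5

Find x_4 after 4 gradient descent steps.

f(x) = 2x^2 + 3x, f'(x) = 4x + (3)
Step 1: f'(-3) = -9, x_1 = -3 - 1/5 * -9 = -6/5
Step 2: f'(-6/5) = -9/5, x_2 = -6/5 - 1/5 * -9/5 = -21/25
Step 3: f'(-21/25) = -9/25, x_3 = -21/25 - 1/5 * -9/25 = -96/125
Step 4: f'(-96/125) = -9/125, x_4 = -96/125 - 1/5 * -9/125 = -471/625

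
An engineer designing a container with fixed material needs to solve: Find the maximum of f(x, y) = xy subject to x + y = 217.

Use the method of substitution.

Substitute y = 217 - x into f(x,y) = xy:
g(x) = x(217 - x) = 217x - x^2
g'(x) = 217 - 2x = 0  =>  x = 217/2
y = 217 - 217/2 = 217/2
Maximum value = (217/2) * (217/2) = 47089/4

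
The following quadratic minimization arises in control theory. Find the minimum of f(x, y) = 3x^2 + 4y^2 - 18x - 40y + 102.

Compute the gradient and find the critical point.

f(x,y) = 3x^2 + 4y^2 - 18x - 40y + 102
df/dx = 6x + (-18) = 0  =>  x = 3
df/dy = 8y + (-40) = 0  =>  y = 5
f(3, 5) = 3*(3)^2 + 4*(5)^2 + -18*(3) + -40*(5) + 102 = -25
Hessian is diagonal with entries 6, 8 > 0, so this is a minimum.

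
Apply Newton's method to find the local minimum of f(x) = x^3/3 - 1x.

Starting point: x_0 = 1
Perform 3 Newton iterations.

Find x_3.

f(x) = x^3/3 - 1x
f'(x) = x^2 - 1, f''(x) = 2x
Newton update: x_{n+1} = x_n - (x_n^2 - 1)/(2*x_n)
Step 1: x_0 = 1, f'=0, f''=2, x_1 = 1
Step 2: x_1 = 1, f'=0, f''=2, x_2 = 1
Step 3: x_2 = 1, f'=0, f''=2, x_3 = 1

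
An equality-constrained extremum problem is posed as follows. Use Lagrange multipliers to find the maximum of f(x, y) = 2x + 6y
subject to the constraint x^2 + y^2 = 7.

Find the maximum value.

Set up Lagrange conditions: grad f = lambda * grad g
  2 = 2*lambda*x
  6 = 2*lambda*y
From these: x/y = 2/6, so x = 2t, y = 6t for some t.
Substitute into constraint: (2t)^2 + (6t)^2 = 7
  t^2 * 40 = 7
  t = sqrt(7/40)
Maximum = 2*x + 6*y = (2^2 + 6^2)*t = 40 * sqrt(7/40) = sqrt(280)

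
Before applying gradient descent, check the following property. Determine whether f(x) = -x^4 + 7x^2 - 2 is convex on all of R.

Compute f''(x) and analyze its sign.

f(x) = -x^4 + 7x^2 - 2
f'(x) = -4x^3 + 14x
f''(x) = -12x^2 + 14
f''(x) = -12x^2 + 14 -> -inf as |x| -> inf
Therefore, f is not globally convex on R.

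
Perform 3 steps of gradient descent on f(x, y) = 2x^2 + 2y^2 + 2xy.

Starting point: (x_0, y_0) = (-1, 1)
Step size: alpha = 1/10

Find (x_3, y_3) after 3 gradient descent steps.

f(x,y) = 2x^2 + 2y^2 + 2xy
grad_x = 4x + 2y, grad_y = 4y + 2x
Step 1: grad = (-2, 2), (-4/5, 4/5)
Step 2: grad = (-8/5, 8/5), (-16/25, 16/25)
Step 3: grad = (-32/25, 32/25), (-64/125, 64/125)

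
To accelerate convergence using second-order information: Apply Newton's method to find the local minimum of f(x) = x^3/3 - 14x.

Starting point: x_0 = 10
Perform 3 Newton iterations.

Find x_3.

f(x) = x^3/3 - 14x
f'(x) = x^2 - 14, f''(x) = 2x
Newton update: x_{n+1} = x_n - (x_n^2 - 14)/(2*x_n)
Step 1: x_0 = 10, f'=86, f''=20, x_1 = 57/10
Step 2: x_1 = 57/10, f'=1849/100, f''=57/5, x_2 = 4649/1140
Step 3: x_2 = 4649/1140, f'=3418801/1299600, f''=4649/570, x_3 = 39807601/10599720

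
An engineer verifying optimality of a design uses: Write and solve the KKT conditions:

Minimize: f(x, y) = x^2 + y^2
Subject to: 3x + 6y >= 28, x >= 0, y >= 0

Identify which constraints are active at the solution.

KKT conditions for min x^2 + y^2 s.t. 3x + 6y >= 28, x >= 0, y >= 0:
Stationarity: 2x = mu*3 + mu_x, 2y = mu*6 + mu_y, with mu, mu_x, mu_y >= 0
Complementary slackness: mu*(3x + 6y - 28) = 0, mu_x*x = 0, mu_y*y = 0
(0, 0) is infeasible (3*0 + 6*0 < 28), so if mu = 0 stationarity would force x = mu_x/2 >= 0, y = mu_y/2 >= 0 with mu_x*x = mu_y*y = 0, i.e. x = y = 0: contradiction. Hence mu > 0 and 3x + 6y = 28 is active.
Try x > 0, y > 0 (so mu_x = mu_y = 0): x = 3*mu/2, y = 6*mu/2
Substitute: 3*(3*mu/2) + 6*(6*mu/2) = 28
  mu*45/2 = 28 => mu = 56/45
x* = 28/15 > 0, y* = 56/15 > 0, consistent with mu_x = mu_y = 0.
f is convex and the constraints are linear, so this KKT point is the global minimum.
f* = 784/45
Active constraints: 3x + 6y >= 28 (holds with equality, mu = 56/45 > 0); x >= 0 and y >= 0 are inactive (mu_x = mu_y = 0).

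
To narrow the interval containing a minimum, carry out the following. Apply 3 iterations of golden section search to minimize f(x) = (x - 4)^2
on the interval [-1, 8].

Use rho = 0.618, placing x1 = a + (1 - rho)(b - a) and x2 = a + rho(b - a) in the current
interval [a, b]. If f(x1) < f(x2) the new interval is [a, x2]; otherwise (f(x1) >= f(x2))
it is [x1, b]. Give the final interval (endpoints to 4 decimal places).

Golden section search for min of f(x) = (x - 4)^2 on [-1, 8].
Each step: x1 = a + (1 - rho)(b - a), x2 = a + rho(b - a); if f(x1) < f(x2) keep [a, x2], otherwise keep [x1, b].
Step 1: [-1.0000, 8.0000], x1=2.4380 (f=2.4398), x2=4.5620 (f=0.3158); f(x1) > f(x2) => keep [2.4380, 8.0000]
Step 2: [2.4380, 8.0000], x1=4.5627 (f=0.3166), x2=5.8753 (f=3.5168); f(x1) < f(x2) => keep [2.4380, 5.8753]
Step 3: [2.4380, 5.8753], x1=3.7511 (f=0.0620), x2=4.5623 (f=0.3161); f(x1) < f(x2) => keep [2.4380, 4.5623]
Final interval: [2.4380, 4.5623]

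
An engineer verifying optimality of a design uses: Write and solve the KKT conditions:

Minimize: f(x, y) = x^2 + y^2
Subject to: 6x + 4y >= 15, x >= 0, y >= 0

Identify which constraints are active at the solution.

KKT conditions for min x^2 + y^2 s.t. 6x + 4y >= 15, x >= 0, y >= 0:
Stationarity: 2x = mu*6 + mu_x, 2y = mu*4 + mu_y, with mu, mu_x, mu_y >= 0
Complementary slackness: mu*(6x + 4y - 15) = 0, mu_x*x = 0, mu_y*y = 0
(0, 0) is infeasible (6*0 + 4*0 < 15), so if mu = 0 stationarity would force x = mu_x/2 >= 0, y = mu_y/2 >= 0 with mu_x*x = mu_y*y = 0, i.e. x = y = 0: contradiction. Hence mu > 0 and 6x + 4y = 15 is active.
Try x > 0, y > 0 (so mu_x = mu_y = 0): x = 6*mu/2, y = 4*mu/2
Substitute: 6*(6*mu/2) + 4*(4*mu/2) = 15
  mu*52/2 = 15 => mu = 15/26
x* = 45/26 > 0, y* = 15/13 > 0, consistent with mu_x = mu_y = 0.
f is convex and the constraints are linear, so this KKT point is the global minimum.
f* = 225/52
Active constraints: 6x + 4y >= 15 (holds with equality, mu = 15/26 > 0); x >= 0 and y >= 0 are inactive (mu_x = mu_y = 0).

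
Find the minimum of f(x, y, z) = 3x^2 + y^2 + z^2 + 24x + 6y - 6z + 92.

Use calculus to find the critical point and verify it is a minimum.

f(x,y,z) = 3x^2 + y^2 + z^2 + 24x + 6y - 6z + 92
df/dx = 6x + (24) = 0 => x = -4
df/dy = 2y + (6) = 0 => y = -3
df/dz = 2z + (-6) = 0 => z = 3
f(-4,-3,3) = 3*(-4)^2 + 1*(-3)^2 + 1*(3)^2 + 24*(-4) + 6*(-3) + -6*(3) + 92 = 26
Hessian is diagonal with entries 6, 2, 2 > 0, confirmed minimum.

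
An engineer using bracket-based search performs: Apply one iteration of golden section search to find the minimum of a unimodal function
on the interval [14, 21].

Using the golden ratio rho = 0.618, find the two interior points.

Golden section search on [14, 21].
Golden ratio rho = 0.618 (approx).
Interior points:
  x_1 = 14 + (1-0.618)*7 = 16.6740
  x_2 = 14 + 0.618*7 = 18.3260
Compare f(x_1) and f(x_2) to determine which subinterval to keep.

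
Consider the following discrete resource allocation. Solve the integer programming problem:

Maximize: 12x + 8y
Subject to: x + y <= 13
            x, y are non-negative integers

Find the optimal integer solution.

Objective: 12x + 8y, constraint: x + y <= 13
Coefficient of x is 12 >= coefficient of y is 8, so allocate the entire budget to x.
Optimal: x = 13, y = 0, value = 156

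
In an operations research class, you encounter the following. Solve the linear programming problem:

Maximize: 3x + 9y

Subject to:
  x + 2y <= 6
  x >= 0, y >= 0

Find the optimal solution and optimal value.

The feasible region has vertices at [(0, 0), (6, 0), (0, 3)].
Checking objective 3x + 9y at each vertex:
  (0, 0): 3*0 + 9*0 = 0
  (6, 0): 3*6 + 9*0 = 18
  (0, 3): 3*0 + 9*3 = 27
Maximum is 27 at (0, 3).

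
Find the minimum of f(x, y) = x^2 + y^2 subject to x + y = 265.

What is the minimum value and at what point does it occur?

Substitute y = 265 - x into f(x,y) = x^2 + y^2:
g(x) = x^2 + (265 - x)^2 = 2x^2 - 530x + 70225
g'(x) = 4x - 530 = 0  =>  x = 265/2
y = 265 - 265/2 = 265/2
Minimum value = (265/2)^2 + (265/2)^2 = 70225/2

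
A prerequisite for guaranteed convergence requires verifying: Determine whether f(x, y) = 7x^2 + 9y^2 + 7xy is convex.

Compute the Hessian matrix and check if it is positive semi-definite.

f(x,y) = 7x^2 + 9y^2 + 7xy
Hessian H = [[14, 7], [7, 18]]
trace(H) = 32, det(H) = 203
Eigenvalues: (32 +/- sqrt(212)) / 2 = 23.28, 8.72
Since both eigenvalues > 0, f is convex.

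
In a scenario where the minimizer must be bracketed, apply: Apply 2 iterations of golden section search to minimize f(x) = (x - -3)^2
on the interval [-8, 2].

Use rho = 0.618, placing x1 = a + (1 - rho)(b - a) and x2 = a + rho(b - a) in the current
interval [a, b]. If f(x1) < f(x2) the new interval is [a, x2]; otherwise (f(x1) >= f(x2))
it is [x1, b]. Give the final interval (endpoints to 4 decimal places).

Golden section search for min of f(x) = (x - -3)^2 on [-8, 2].
Each step: x1 = a + (1 - rho)(b - a), x2 = a + rho(b - a); if f(x1) < f(x2) keep [a, x2], otherwise keep [x1, b].
Step 1: [-8.0000, 2.0000], x1=-4.1800 (f=1.3924), x2=-1.8200 (f=1.3924); f(x1) = f(x2) (tie, not '<') => keep [-4.1800, 2.0000]
Step 2: [-4.1800, 2.0000], x1=-1.8192 (f=1.3942), x2=-0.3608 (f=6.9656); f(x1) < f(x2) => keep [-4.1800, -0.3608]
Final interval: [-4.1800, -0.3608]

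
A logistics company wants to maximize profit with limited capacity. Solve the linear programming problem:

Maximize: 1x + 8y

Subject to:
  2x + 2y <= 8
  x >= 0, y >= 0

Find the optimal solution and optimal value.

The feasible region has vertices at [(0, 0), (4, 0), (0, 4)].
Checking objective 1x + 8y at each vertex:
  (0, 0): 1*0 + 8*0 = 0
  (4, 0): 1*4 + 8*0 = 4
  (0, 4): 1*0 + 8*4 = 32
Maximum is 32 at (0, 4).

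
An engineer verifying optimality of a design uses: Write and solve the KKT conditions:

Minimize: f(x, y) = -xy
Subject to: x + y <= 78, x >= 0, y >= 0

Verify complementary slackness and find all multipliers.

Problem: min -xy s.t. x + y <= 78 (multiplier lambda), x >= 0 (mu_x), y >= 0 (mu_y)
KKT stationarity: -y + lambda - mu_x = 0, -x + lambda - mu_y = 0, with lambda, mu_x, mu_y >= 0
Complementary slackness: lambda*(x + y - 78) = 0, mu_x*x = 0, mu_y*y = 0
If lambda = 0: y = -mu_x <= 0 and x = -mu_y <= 0 force x = y = 0 with f = 0; but x = y = 39 is feasible with f = -1521 < 0, so this is not the minimum. Hence lambda > 0 and x + y = 78.
Try x > 0, y > 0 (so mu_x = mu_y = 0): y = lambda, x = lambda => x = y = lambda
x + y = 78 => 2*lambda = 78 => lambda = 39
x* = y* = 39 > 0, consistent with mu_x = mu_y = 0.
(Any feasible point with x = 0 or y = 0 has f = 0 > -1521, so the minimum is not on those boundaries.)
min(-xy) = -1521 (i.e. max xy = 1521)
Multipliers: lambda = 39, mu_x = 0, mu_y = 0
Complementary slackness: lambda*(x + y - 78) = 39*(39 + 39 - 78) = 0, mu_x*x = 0*39 = 0, mu_y*y = 0*39 = 0. Satisfied.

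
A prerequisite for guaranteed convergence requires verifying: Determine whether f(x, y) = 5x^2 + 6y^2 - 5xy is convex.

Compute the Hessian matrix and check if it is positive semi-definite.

f(x,y) = 5x^2 + 6y^2 - 5xy
Hessian H = [[10, -5], [-5, 12]]
trace(H) = 22, det(H) = 95
Eigenvalues: (22 +/- sqrt(104)) / 2 = 16.1, 5.901
Since both eigenvalues > 0, f is convex.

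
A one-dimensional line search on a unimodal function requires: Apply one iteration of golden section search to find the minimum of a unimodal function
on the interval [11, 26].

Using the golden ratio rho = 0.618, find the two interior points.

Golden section search on [11, 26].
Golden ratio rho = 0.618 (approx).
Interior points:
  x_1 = 11 + (1-0.618)*15 = 16.7300
  x_2 = 11 + 0.618*15 = 20.2700
Compare f(x_1) and f(x_2) to determine which subinterval to keep.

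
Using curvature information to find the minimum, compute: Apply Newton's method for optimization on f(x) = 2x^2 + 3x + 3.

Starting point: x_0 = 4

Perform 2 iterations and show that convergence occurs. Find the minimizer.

f(x) = 2x^2 + 3x + 3, f'(x) = 4x + (3), f''(x) = 4
Step 1: f'(4) = 19, x_1 = 4 - 19/4 = -3/4
Step 2: f'(-3/4) = 0, x_2 = -3/4 (converged)
Newton's method converges in 1 step for quadratics.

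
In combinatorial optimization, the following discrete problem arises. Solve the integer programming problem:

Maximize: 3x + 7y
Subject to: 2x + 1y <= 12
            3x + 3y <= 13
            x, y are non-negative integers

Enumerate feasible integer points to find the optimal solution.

Constraint 1: 2x + 1y <= 12
Constraint 2: 3x + 3y <= 13
Feasible x range (need y >= 0): 0 <= x <= min(12/2, 13/3) => x in {0, ..., 4}.
Enumerate feasible integer points row by row (the coefficient of y is 7 > 0, so for each x the largest feasible y gives the best value):
  x = 0: y <= min((12 - 2*0)/1, (13 - 3*0)/3) => y in {0, ..., 4}; best 3*0 + 7*4 = 28
  x = 1: y <= min((12 - 2*1)/1, (13 - 3*1)/3) => y in {0, ..., 3}; best 3*1 + 7*3 = 24
  x = 2: y <= min((12 - 2*2)/1, (13 - 3*2)/3) => y in {0, ..., 2}; best 3*2 + 7*2 = 20
  x = 3: y <= min((12 - 2*3)/1, (13 - 3*3)/3) => y in {0, ..., 1}; best 3*3 + 7*1 = 16
  x = 4: y <= min((12 - 2*4)/1, (13 - 3*4)/3) => y in {0}; best 3*4 + 7*0 = 12
The maximum 3x + 7y = 28 is achieved at x = 0, y = 4.
Check: 2*0 + 1*4 = 4 <= 12 and 3*0 + 3*4 = 12 <= 13.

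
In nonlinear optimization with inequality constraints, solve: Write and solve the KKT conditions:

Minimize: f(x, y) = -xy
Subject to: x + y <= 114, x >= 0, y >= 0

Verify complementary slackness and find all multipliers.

Problem: min -xy s.t. x + y <= 114 (multiplier lambda), x >= 0 (mu_x), y >= 0 (mu_y)
KKT stationarity: -y + lambda - mu_x = 0, -x + lambda - mu_y = 0, with lambda, mu_x, mu_y >= 0
Complementary slackness: lambda*(x + y - 114) = 0, mu_x*x = 0, mu_y*y = 0
If lambda = 0: y = -mu_x <= 0 and x = -mu_y <= 0 force x = y = 0 with f = 0; but x = y = 57 is feasible with f = -3249 < 0, so this is not the minimum. Hence lambda > 0 and x + y = 114.
Try x > 0, y > 0 (so mu_x = mu_y = 0): y = lambda, x = lambda => x = y = lambda
x + y = 114 => 2*lambda = 114 => lambda = 57
x* = y* = 57 > 0, consistent with mu_x = mu_y = 0.
(Any feasible point with x = 0 or y = 0 has f = 0 > -3249, so the minimum is not on those boundaries.)
min(-xy) = -3249 (i.e. max xy = 3249)
Multipliers: lambda = 57, mu_x = 0, mu_y = 0
Complementary slackness: lambda*(x + y - 114) = 57*(57 + 57 - 114) = 0, mu_x*x = 0*57 = 0, mu_y*y = 0*57 = 0. Satisfied.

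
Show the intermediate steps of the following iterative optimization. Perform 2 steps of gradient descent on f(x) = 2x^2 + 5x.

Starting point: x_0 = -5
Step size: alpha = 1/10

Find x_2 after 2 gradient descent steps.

f(x) = 2x^2 + 5x, f'(x) = 4x + (5)
Step 1: f'(-5) = -15, x_1 = -5 - 1/10 * -15 = -7/2
Step 2: f'(-7/2) = -9, x_2 = -7/2 - 1/10 * -9 = -13/5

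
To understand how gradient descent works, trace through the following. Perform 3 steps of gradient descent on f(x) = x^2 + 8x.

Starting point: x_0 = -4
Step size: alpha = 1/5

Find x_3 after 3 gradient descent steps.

f(x) = x^2 + 8x, f'(x) = 2x + (8)
Step 1: f'(-4) = 0, x_1 = -4 - 1/5 * 0 = -4
Step 2: f'(-4) = 0, x_2 = -4 - 1/5 * 0 = -4
Step 3: f'(-4) = 0, x_3 = -4 - 1/5 * 0 = -4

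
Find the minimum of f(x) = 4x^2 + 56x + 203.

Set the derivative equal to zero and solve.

f(x) = 4x^2 + 56x + 203
f'(x) = 8x + (56) = 0
x = -56/8 = -7
f(-7) = 7
Since f''(x) = 8 > 0, this is a minimum.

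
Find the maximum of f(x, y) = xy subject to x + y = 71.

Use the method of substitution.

Substitute y = 71 - x into f(x,y) = xy:
g(x) = x(71 - x) = 71x - x^2
g'(x) = 71 - 2x = 0  =>  x = 71/2
y = 71 - 71/2 = 71/2
Maximum value = (71/2) * (71/2) = 5041/4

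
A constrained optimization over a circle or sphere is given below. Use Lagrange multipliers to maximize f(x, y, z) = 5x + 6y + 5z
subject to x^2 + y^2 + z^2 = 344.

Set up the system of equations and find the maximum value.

Lagrange conditions: 5 = 2*lambda*x, 6 = 2*lambda*y, 5 = 2*lambda*z
So x:5 = y:6 = z:5, i.e. x = 5t, y = 6t, z = 5t
Constraint: t^2*(5^2 + 6^2 + 5^2) = 344
  t^2 * 86 = 344  =>  t = sqrt(4)
Maximum = 5*5t + 6*6t + 5*5t = 86*sqrt(4) = 172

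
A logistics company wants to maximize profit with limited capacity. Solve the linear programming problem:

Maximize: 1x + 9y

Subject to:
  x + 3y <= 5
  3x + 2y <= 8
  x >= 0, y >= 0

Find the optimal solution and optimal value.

Feasible vertices: (0, 0), (0, 5/3), (2, 1), (8/3, 0)
Objective 1x + 9y at each:
  (0, 0): 0
  (0, 5/3): 15
  (2, 1): 11
  (8/3, 0): 8/3
Maximum is 15 at (0, 5/3).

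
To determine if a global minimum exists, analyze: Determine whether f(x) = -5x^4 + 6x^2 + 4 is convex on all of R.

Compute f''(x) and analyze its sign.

f(x) = -5x^4 + 6x^2 + 4
f'(x) = -20x^3 + 12x
f''(x) = -60x^2 + 12
f''(x) = -60x^2 + 12 -> -inf as |x| -> inf
Therefore, f is not globally convex on R.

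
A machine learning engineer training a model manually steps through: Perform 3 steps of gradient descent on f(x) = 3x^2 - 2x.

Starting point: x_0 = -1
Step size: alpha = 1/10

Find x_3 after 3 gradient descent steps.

f(x) = 3x^2 - 2x, f'(x) = 6x + (-2)
Step 1: f'(-1) = -8, x_1 = -1 - 1/10 * -8 = -1/5
Step 2: f'(-1/5) = -16/5, x_2 = -1/5 - 1/10 * -16/5 = 3/25
Step 3: f'(3/25) = -32/25, x_3 = 3/25 - 1/10 * -32/25 = 31/125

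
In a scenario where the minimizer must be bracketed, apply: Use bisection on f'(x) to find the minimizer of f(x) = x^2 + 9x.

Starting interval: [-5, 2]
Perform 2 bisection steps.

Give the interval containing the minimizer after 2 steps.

Finding critical point of f(x) = x^2 + 9x using bisection on f'(x) = 2x + 9.
f'(x) = 0 when x = -9/2.
Starting interval: [-5, 2]
Step 1: mid = -3/2, f'(mid) = 6, new interval = [-5, -3/2]
Step 2: mid = -13/4, f'(mid) = 5/2, new interval = [-5, -13/4]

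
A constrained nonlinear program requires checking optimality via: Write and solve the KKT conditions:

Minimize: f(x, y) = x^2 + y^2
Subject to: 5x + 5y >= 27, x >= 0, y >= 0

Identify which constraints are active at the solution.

KKT conditions for min x^2 + y^2 s.t. 5x + 5y >= 27, x >= 0, y >= 0:
Stationarity: 2x = mu*5 + mu_x, 2y = mu*5 + mu_y, with mu, mu_x, mu_y >= 0
Complementary slackness: mu*(5x + 5y - 27) = 0, mu_x*x = 0, mu_y*y = 0
(0, 0) is infeasible (5*0 + 5*0 < 27), so if mu = 0 stationarity would force x = mu_x/2 >= 0, y = mu_y/2 >= 0 with mu_x*x = mu_y*y = 0, i.e. x = y = 0: contradiction. Hence mu > 0 and 5x + 5y = 27 is active.
Try x > 0, y > 0 (so mu_x = mu_y = 0): x = 5*mu/2, y = 5*mu/2
Substitute: 5*(5*mu/2) + 5*(5*mu/2) = 27
  mu*50/2 = 27 => mu = 27/25
x* = 27/10 > 0, y* = 27/10 > 0, consistent with mu_x = mu_y = 0.
f is convex and the constraints are linear, so this KKT point is the global minimum.
f* = 729/50
Active constraints: 5x + 5y >= 27 (holds with equality, mu = 27/25 > 0); x >= 0 and y >= 0 are inactive (mu_x = mu_y = 0).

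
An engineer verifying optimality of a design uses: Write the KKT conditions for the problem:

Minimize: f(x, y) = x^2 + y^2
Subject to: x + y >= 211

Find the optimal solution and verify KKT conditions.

KKT conditions for min x^2 + y^2 s.t. x + y >= 211:
Stationarity: 2x = mu, 2y = mu
So x = y = mu/2.
Complementary slackness: mu*(x + y - 211) = 0
Primal feasibility: x + y >= 211; dual feasibility: mu >= 0
If mu = 0 then x = y = 0, but 0 + 0 < 211 is infeasible, so the constraint is active.
Constraint active: x + y = 2*(mu/2) = 211 => mu = 211
x = y = 211/2, f = 44521/2
Verify: stationarity 2*(211/2) = 211 = mu; primal 211/2 + 211/2 = 211 >= 211; dual mu = 211 >= 0; complementary slackness 211*(211 - 211) = 0. All KKT conditions hold.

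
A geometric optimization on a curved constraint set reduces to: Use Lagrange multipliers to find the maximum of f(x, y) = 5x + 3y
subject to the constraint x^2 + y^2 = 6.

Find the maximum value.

Set up Lagrange conditions: grad f = lambda * grad g
  5 = 2*lambda*x
  3 = 2*lambda*y
From these: x/y = 5/3, so x = 5t, y = 3t for some t.
Substitute into constraint: (5t)^2 + (3t)^2 = 6
  t^2 * 34 = 6
  t = sqrt(6/34)
Maximum = 5*x + 3*y = (5^2 + 3^2)*t = 34 * sqrt(6/34) = sqrt(204)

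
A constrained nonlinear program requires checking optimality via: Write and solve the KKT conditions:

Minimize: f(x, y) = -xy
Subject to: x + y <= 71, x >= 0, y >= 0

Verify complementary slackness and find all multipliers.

Problem: min -xy s.t. x + y <= 71 (multiplier lambda), x >= 0 (mu_x), y >= 0 (mu_y)
KKT stationarity: -y + lambda - mu_x = 0, -x + lambda - mu_y = 0, with lambda, mu_x, mu_y >= 0
Complementary slackness: lambda*(x + y - 71) = 0, mu_x*x = 0, mu_y*y = 0
If lambda = 0: y = -mu_x <= 0 and x = -mu_y <= 0 force x = y = 0 with f = 0; but x = y = 71/2 is feasible with f = -5041/4 < 0, so this is not the minimum. Hence lambda > 0 and x + y = 71.
Try x > 0, y > 0 (so mu_x = mu_y = 0): y = lambda, x = lambda => x = y = lambda
x + y = 71 => 2*lambda = 71 => lambda = 71/2
x* = y* = 71/2 > 0, consistent with mu_x = mu_y = 0.
(Any feasible point with x = 0 or y = 0 has f = 0 > -5041/4, so the minimum is not on those boundaries.)
min(-xy) = -5041/4 (i.e. max xy = 5041/4)
Multipliers: lambda = 71/2, mu_x = 0, mu_y = 0
Complementary slackness: lambda*(x + y - 71) = 71/2*(71/2 + 71/2 - 71) = 0, mu_x*x = 0*71/2 = 0, mu_y*y = 0*71/2 = 0. Satisfied.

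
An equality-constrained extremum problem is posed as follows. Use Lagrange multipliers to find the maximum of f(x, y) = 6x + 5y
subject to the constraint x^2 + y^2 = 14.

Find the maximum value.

Set up Lagrange conditions: grad f = lambda * grad g
  6 = 2*lambda*x
  5 = 2*lambda*y
From these: x/y = 6/5, so x = 6t, y = 5t for some t.
Substitute into constraint: (6t)^2 + (5t)^2 = 14
  t^2 * 61 = 14
  t = sqrt(14/61)
Maximum = 6*x + 5*y = (6^2 + 5^2)*t = 61 * sqrt(14/61) = sqrt(854)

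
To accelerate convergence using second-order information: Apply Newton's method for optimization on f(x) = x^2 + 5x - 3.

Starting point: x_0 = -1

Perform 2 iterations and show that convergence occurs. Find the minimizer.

f(x) = x^2 + 5x - 3, f'(x) = 2x + (5), f''(x) = 2
Step 1: f'(-1) = 3, x_1 = -1 - 3/2 = -5/2
Step 2: f'(-5/2) = 0, x_2 = -5/2 (converged)
Newton's method converges in 1 step for quadratics.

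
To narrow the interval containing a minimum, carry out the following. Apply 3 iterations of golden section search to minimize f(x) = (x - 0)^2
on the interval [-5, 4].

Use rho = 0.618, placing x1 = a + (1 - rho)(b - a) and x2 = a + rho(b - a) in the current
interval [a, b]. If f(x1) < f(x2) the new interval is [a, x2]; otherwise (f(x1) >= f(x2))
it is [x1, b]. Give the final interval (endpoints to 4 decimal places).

Golden section search for min of f(x) = (x - 0)^2 on [-5, 4].
Each step: x1 = a + (1 - rho)(b - a), x2 = a + rho(b - a); if f(x1) < f(x2) keep [a, x2], otherwise keep [x1, b].
Step 1: [-5.0000, 4.0000], x1=-1.5620 (f=2.4398), x2=0.5620 (f=0.3158); f(x1) > f(x2) => keep [-1.5620, 4.0000]
Step 2: [-1.5620, 4.0000], x1=0.5627 (f=0.3166), x2=1.8753 (f=3.5168); f(x1) < f(x2) => keep [-1.5620, 1.8753]
Step 3: [-1.5620, 1.8753], x1=-0.2489 (f=0.0620), x2=0.5623 (f=0.3161); f(x1) < f(x2) => keep [-1.5620, 0.5623]
Final interval: [-1.5620, 0.5623]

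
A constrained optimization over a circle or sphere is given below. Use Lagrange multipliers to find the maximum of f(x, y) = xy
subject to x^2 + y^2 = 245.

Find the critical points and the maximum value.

Lagrange conditions: y = 2*lambda*x and x = 2*lambda*y
If x = 0 then y = 0, violating the constraint, so x, y != 0.
Dividing: y/x = x/y => x^2 = y^2 => y = x or y = -x
Constraint: 2x^2 = 245 => x^2 = 245/2 => x = +/-sqrt(245/2)
Critical points: (sqrt(245/2), sqrt(245/2)), (-sqrt(245/2), -sqrt(245/2)), (sqrt(245/2), -sqrt(245/2)), (-sqrt(245/2), sqrt(245/2))
  y = x:  xy = x^2 = 245/2  at (sqrt(245/2), sqrt(245/2)) and (-sqrt(245/2), -sqrt(245/2))
  y = -x: xy = -x^2 = -245/2 at (sqrt(245/2), -sqrt(245/2)) and (-sqrt(245/2), sqrt(245/2))
Maximum xy = 245/2 at (sqrt(245/2), sqrt(245/2)) and (-sqrt(245/2), -sqrt(245/2))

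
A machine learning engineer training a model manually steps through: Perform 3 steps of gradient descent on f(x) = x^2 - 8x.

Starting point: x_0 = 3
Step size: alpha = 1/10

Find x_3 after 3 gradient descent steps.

f(x) = x^2 - 8x, f'(x) = 2x + (-8)
Step 1: f'(3) = -2, x_1 = 3 - 1/10 * -2 = 16/5
Step 2: f'(16/5) = -8/5, x_2 = 16/5 - 1/10 * -8/5 = 84/25
Step 3: f'(84/25) = -32/25, x_3 = 84/25 - 1/10 * -32/25 = 436/125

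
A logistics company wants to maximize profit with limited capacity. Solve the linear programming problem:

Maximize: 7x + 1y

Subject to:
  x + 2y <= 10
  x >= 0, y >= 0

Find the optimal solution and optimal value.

The feasible region has vertices at [(0, 0), (10, 0), (0, 5)].
Checking objective 7x + 1y at each vertex:
  (0, 0): 7*0 + 1*0 = 0
  (10, 0): 7*10 + 1*0 = 70
  (0, 5): 7*0 + 1*5 = 5
Maximum is 70 at (10, 0).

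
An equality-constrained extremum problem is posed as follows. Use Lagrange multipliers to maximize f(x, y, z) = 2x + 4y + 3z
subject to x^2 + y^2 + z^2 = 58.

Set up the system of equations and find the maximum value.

Lagrange conditions: 2 = 2*lambda*x, 4 = 2*lambda*y, 3 = 2*lambda*z
So x:2 = y:4 = z:3, i.e. x = 2t, y = 4t, z = 3t
Constraint: t^2*(2^2 + 4^2 + 3^2) = 58
  t^2 * 29 = 58  =>  t = sqrt(2)
Maximum = 2*2t + 4*4t + 3*3t = 29*sqrt(2) = sqrt(1682)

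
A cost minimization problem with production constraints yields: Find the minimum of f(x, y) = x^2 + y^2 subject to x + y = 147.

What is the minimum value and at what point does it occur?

Substitute y = 147 - x into f(x,y) = x^2 + y^2:
g(x) = x^2 + (147 - x)^2 = 2x^2 - 294x + 21609
g'(x) = 4x - 294 = 0  =>  x = 147/2
y = 147 - 147/2 = 147/2
Minimum value = (147/2)^2 + (147/2)^2 = 21609/2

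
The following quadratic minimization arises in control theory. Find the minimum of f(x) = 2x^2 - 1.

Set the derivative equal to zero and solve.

f(x) = 2x^2 - 1
f'(x) = 4x + (0) = 0
x = 0/4 = 0
f(0) = -1
Since f''(x) = 4 > 0, this is a minimum.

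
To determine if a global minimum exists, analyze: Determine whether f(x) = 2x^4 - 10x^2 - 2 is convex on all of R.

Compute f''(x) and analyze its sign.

f(x) = 2x^4 - 10x^2 - 2
f'(x) = 8x^3 + -20x
f''(x) = 24x^2 + -20
f''(0) = -20 < 0, so not convex near x = 0
Therefore, f is not globally convex on R.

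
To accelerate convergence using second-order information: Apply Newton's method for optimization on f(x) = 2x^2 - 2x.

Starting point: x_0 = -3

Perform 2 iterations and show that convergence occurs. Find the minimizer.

f(x) = 2x^2 - 2x, f'(x) = 4x + (-2), f''(x) = 4
Step 1: f'(-3) = -14, x_1 = -3 - -14/4 = 1/2
Step 2: f'(1/2) = 0, x_2 = 1/2 (converged)
Newton's method converges in 1 step for quadratics.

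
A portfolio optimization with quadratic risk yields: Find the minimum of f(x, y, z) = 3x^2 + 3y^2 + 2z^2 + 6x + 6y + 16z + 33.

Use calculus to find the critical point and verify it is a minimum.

f(x,y,z) = 3x^2 + 3y^2 + 2z^2 + 6x + 6y + 16z + 33
df/dx = 6x + (6) = 0 => x = -1
df/dy = 6y + (6) = 0 => y = -1
df/dz = 4z + (16) = 0 => z = -4
f(-1,-1,-4) = 3*(-1)^2 + 3*(-1)^2 + 2*(-4)^2 + 6*(-1) + 6*(-1) + 16*(-4) + 33 = -5
Hessian is diagonal with entries 6, 6, 4 > 0, confirmed minimum.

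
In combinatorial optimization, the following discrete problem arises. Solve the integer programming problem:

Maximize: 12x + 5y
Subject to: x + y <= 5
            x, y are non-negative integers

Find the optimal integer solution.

Objective: 12x + 5y, constraint: x + y <= 5
Coefficient of x is 12 >= coefficient of y is 5, so allocate the entire budget to x.
Optimal: x = 5, y = 0, value = 60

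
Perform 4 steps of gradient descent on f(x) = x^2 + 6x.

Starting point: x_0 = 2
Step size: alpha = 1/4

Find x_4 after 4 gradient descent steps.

f(x) = x^2 + 6x, f'(x) = 2x + (6)
Step 1: f'(2) = 10, x_1 = 2 - 1/4 * 10 = -1/2
Step 2: f'(-1/2) = 5, x_2 = -1/2 - 1/4 * 5 = -7/4
Step 3: f'(-7/4) = 5/2, x_3 = -7/4 - 1/4 * 5/2 = -19/8
Step 4: f'(-19/8) = 5/4, x_4 = -19/8 - 1/4 * 5/4 = -43/16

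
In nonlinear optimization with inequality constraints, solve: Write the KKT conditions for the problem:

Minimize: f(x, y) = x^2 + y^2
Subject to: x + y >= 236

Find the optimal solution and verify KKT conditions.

KKT conditions for min x^2 + y^2 s.t. x + y >= 236:
Stationarity: 2x = mu, 2y = mu
So x = y = mu/2.
Complementary slackness: mu*(x + y - 236) = 0
Primal feasibility: x + y >= 236; dual feasibility: mu >= 0
If mu = 0 then x = y = 0, but 0 + 0 < 236 is infeasible, so the constraint is active.
Constraint active: x + y = 2*(mu/2) = 236 => mu = 236
x = y = 118, f = 27848
Verify: stationarity 2*118 = 236 = mu; primal 118 + 118 = 236 >= 236; dual mu = 236 >= 0; complementary slackness 236*(236 - 236) = 0. All KKT conditions hold.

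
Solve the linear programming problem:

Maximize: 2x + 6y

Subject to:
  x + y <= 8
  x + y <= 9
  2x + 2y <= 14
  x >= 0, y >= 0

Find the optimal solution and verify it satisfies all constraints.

Feasible vertices: (0, 0), (0, 7), (7, 0)
Objective 2x + 6y at each vertex:
  (0, 0): 0
  (0, 7): 42
  (7, 0): 14
Maximum is 42 at (0, 7).
Verify constraints at (x, y) = (0, 7):
  1*0 + 1*7 = 7 <= 8
  1*0 + 1*7 = 7 <= 9
  2*0 + 2*7 = 14 <= 14 (active)
  x = 0 >= 0, y = 7 >= 0. All constraints satisfied.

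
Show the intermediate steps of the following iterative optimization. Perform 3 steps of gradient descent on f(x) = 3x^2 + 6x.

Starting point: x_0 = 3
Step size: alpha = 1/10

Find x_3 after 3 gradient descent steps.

f(x) = 3x^2 + 6x, f'(x) = 6x + (6)
Step 1: f'(3) = 24, x_1 = 3 - 1/10 * 24 = 3/5
Step 2: f'(3/5) = 48/5, x_2 = 3/5 - 1/10 * 48/5 = -9/25
Step 3: f'(-9/25) = 96/25, x_3 = -9/25 - 1/10 * 96/25 = -93/125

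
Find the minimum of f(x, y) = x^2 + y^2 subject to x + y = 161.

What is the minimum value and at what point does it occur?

Substitute y = 161 - x into f(x,y) = x^2 + y^2:
g(x) = x^2 + (161 - x)^2 = 2x^2 - 322x + 25921
g'(x) = 4x - 322 = 0  =>  x = 161/2
y = 161 - 161/2 = 161/2
Minimum value = (161/2)^2 + (161/2)^2 = 25921/2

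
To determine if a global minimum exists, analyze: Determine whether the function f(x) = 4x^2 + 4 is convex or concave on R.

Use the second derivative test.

f(x) = 4x^2 + 4
f'(x) = 8x + 0
f''(x) = 8
Since f''(x) = 8 > 0 for all x, f is convex on R.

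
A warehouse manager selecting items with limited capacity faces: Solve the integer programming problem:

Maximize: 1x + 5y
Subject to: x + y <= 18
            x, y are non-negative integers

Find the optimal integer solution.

Objective: 1x + 5y, constraint: x + y <= 18
Coefficient of y is 5 > coefficient of x is 1, so allocate the entire budget to y.
Optimal: x = 0, y = 18, value = 90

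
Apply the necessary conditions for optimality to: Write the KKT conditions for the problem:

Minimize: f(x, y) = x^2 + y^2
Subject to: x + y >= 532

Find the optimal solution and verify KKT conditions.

KKT conditions for min x^2 + y^2 s.t. x + y >= 532:
Stationarity: 2x = mu, 2y = mu
So x = y = mu/2.
Complementary slackness: mu*(x + y - 532) = 0
Primal feasibility: x + y >= 532; dual feasibility: mu >= 0
If mu = 0 then x = y = 0, but 0 + 0 < 532 is infeasible, so the constraint is active.
Constraint active: x + y = 2*(mu/2) = 532 => mu = 532
x = y = 266, f = 141512
Verify: stationarity 2*266 = 532 = mu; primal 266 + 266 = 532 >= 532; dual mu = 532 >= 0; complementary slackness 532*(532 - 532) = 0. All KKT conditions hold.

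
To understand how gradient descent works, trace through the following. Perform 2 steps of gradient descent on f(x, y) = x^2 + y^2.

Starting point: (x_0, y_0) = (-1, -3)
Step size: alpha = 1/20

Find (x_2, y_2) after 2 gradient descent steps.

f(x,y) = x^2 + y^2
grad_x = 2x + 0y, grad_y = 2y + 0x
Step 1: grad = (-2, -6), (-9/10, -27/10)
Step 2: grad = (-9/5, -27/5), (-81/100, -243/100)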